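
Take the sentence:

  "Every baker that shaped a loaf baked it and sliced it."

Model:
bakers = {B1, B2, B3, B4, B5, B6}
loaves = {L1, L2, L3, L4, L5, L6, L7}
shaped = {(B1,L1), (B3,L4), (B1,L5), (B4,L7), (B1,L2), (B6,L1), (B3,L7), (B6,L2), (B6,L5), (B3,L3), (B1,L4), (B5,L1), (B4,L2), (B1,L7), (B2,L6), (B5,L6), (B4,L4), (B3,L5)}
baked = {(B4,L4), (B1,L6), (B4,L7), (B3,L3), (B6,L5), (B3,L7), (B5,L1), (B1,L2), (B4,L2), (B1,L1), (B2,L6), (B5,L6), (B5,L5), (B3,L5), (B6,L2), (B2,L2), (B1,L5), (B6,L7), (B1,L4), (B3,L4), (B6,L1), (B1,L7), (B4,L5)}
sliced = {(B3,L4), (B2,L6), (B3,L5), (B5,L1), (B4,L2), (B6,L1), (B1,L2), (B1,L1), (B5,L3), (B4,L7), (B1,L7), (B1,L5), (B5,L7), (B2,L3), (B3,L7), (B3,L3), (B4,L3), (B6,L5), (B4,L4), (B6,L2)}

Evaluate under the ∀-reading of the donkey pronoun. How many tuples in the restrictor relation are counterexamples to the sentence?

"it" takes "a loaf" as antecedent — a donkey pronoun bound across the clause boundary.
Strong reading: for every (b,l) with shaped(b,l), baked(b,l) ∧ sliced(b,l).
Restrictor pairs: (B1,L1) ✓  (B1,L2) ✓  (B1,L4) ✗  (B1,L5) ✓  (B1,L7) ✓  (B2,L6) ✓  (B3,L3) ✓  (B3,L4) ✓  (B3,L5) ✓  (B3,L7) ✓  (B4,L2) ✓  (B4,L4) ✓  (B4,L7) ✓  (B5,L1) ✓  (B5,L6) ✗  (B6,L1) ✓  (B6,L2) ✓  (B6,L5) ✓
Counterexamples (restrictor pairs failing the scope): 2.

2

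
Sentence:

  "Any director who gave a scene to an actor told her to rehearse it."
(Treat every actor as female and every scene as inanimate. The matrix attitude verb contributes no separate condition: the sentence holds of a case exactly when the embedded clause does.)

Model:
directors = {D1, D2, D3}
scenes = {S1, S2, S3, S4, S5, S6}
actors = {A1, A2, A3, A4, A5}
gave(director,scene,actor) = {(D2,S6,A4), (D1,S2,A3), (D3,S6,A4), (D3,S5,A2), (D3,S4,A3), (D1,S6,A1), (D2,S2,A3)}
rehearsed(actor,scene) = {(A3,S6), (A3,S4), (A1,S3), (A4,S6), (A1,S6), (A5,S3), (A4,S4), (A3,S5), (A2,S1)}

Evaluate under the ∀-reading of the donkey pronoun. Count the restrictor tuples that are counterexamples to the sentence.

"her" takes "an actor" as antecedent and "it" takes "a scene"; both are donkey pronouns co-varying with the restrictor.
Strong reading: for every (d,s,a) with gave(d,s,a), rehearsed(a,s).
Restrictor triples: (D1,S2,A3)→rehearsed(A3,S2) ✗  (D1,S6,A1)→rehearsed(A1,S6) ✓  (D2,S2,A3)→rehearsed(A3,S2) ✗  (D2,S6,A4)→rehearsed(A4,S6) ✓  (D3,S4,A3)→rehearsed(A3,S4) ✓  (D3,S5,A2)→rehearsed(A2,S5) ✗  (D3,S6,A4)→rehearsed(A4,S6) ✓
Counterexamples (restrictor triples failing the scope): 3.

3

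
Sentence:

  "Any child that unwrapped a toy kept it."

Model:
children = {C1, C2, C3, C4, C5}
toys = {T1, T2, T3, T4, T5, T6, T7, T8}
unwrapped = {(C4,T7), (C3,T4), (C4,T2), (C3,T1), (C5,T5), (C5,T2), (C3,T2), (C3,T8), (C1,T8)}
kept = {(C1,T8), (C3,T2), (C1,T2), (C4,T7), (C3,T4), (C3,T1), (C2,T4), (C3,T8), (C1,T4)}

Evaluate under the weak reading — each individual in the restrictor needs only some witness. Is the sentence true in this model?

False

"it" takes "a toy" as antecedent — a donkey pronoun bound across the clause boundary.
Weak reading: every child c with some unwrapped-toy has at least one unwrapped-toy t such that kept(c,t).
Per child: C1:✓  C3:✓  C4:✓  C5:✗
C5 has no witness among its unwrapped-toys.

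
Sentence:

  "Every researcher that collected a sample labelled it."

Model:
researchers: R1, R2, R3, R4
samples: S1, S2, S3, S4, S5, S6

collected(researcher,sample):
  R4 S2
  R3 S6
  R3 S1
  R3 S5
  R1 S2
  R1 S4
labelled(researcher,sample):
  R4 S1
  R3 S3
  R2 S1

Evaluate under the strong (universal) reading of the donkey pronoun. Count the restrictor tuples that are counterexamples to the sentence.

"it" takes "a sample" as antecedent — a donkey pronoun bound across the clause boundary.
Strong reading: for every (r,s) with collected(r,s), labelled(r,s).
Restrictor pairs: (R1,S2) ✗  (R1,S4) ✗  (R3,S1) ✗  (R3,S5) ✗  (R3,S6) ✗  (R4,S2) ✗
Counterexamples (restrictor pairs failing the scope): 6.

6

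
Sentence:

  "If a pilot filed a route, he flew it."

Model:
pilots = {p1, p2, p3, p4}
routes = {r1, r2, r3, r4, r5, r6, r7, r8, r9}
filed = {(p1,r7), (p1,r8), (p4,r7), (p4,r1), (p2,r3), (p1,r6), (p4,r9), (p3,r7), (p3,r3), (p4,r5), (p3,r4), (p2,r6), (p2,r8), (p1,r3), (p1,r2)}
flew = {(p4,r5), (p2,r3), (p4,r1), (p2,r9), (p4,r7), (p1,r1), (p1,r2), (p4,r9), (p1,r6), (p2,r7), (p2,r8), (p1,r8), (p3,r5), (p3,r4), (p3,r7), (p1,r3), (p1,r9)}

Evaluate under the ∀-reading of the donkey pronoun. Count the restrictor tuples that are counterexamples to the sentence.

"it" takes "a route" as antecedent — a donkey pronoun bound across the clause boundary.
Strong reading: for every (p,r) with filed(p,r), flew(p,r).
Restrictor pairs: (p1,r2) ✓  (p1,r3) ✓  (p1,r6) ✓  (p1,r7) ✗  (p1,r8) ✓  (p2,r3) ✓  (p2,r6) ✗  (p2,r8) ✓  (p3,r3) ✗  (p3,r4) ✓  (p3,r7) ✓  (p4,r1) ✓  (p4,r5) ✓  (p4,r7) ✓  (p4,r9) ✓
Counterexamples (restrictor pairs failing the scope): 3.

3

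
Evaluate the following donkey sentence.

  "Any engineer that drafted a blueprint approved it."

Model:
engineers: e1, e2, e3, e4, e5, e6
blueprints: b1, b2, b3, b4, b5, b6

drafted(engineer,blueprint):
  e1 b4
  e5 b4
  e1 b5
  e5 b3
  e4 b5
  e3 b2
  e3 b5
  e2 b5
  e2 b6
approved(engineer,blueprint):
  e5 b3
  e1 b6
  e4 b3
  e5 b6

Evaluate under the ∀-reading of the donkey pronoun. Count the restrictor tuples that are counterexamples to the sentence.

"it" takes "a blueprint" as antecedent — a donkey pronoun bound across the clause boundary.
Strong reading: for every (e,b) with drafted(e,b), approved(e,b).
Restrictor pairs: (e1,b4) ✗  (e1,b5) ✗  (e2,b5) ✗  (e2,b6) ✗  (e3,b2) ✗  (e3,b5) ✗  (e4,b5) ✗  (e5,b3) ✓  (e5,b4) ✗
Counterexamples (restrictor pairs failing the scope): 8.

8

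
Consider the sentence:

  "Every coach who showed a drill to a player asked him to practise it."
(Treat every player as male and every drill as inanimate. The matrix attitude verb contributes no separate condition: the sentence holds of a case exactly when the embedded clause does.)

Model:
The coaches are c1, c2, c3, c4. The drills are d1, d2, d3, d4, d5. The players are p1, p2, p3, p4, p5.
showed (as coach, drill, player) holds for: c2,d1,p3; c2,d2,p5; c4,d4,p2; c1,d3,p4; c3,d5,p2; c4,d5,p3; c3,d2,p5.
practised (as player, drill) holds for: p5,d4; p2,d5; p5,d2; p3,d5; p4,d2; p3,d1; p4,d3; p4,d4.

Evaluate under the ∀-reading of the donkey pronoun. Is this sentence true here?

False

"him" takes "a player" as antecedent and "it" takes "a drill"; both are donkey pronouns co-varying with the restrictor.
Strong reading: for every (c,d,p) with showed(c,d,p), practised(p,d).
Restrictor triples: (c1,d3,p4)→practised(p4,d3) ✓  (c2,d1,p3)→practised(p3,d1) ✓  (c2,d2,p5)→practised(p5,d2) ✓  (c3,d2,p5)→practised(p5,d2) ✓  (c3,d5,p2)→practised(p2,d5) ✓  (c4,d4,p2)→practised(p2,d4) ✗  (c4,d5,p3)→practised(p3,d5) ✓
Counterexample: (c4,d4,p2) — practised(p2,d4) does not hold.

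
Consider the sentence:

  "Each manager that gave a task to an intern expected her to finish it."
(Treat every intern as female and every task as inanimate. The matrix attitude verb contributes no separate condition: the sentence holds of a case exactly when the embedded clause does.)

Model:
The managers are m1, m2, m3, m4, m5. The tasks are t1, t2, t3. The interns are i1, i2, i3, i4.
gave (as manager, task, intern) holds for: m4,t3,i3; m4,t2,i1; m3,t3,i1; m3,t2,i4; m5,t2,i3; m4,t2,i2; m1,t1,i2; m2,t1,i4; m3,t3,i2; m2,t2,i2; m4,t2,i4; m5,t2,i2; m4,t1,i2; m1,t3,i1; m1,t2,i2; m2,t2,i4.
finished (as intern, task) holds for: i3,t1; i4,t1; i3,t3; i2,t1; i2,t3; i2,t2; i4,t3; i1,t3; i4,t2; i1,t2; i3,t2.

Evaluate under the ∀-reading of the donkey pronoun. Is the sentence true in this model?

True

"her" takes "an intern" as antecedent and "it" takes "a task"; both are donkey pronouns co-varying with the restrictor.
Strong reading: for every (m,t,i) with gave(m,t,i), finished(i,t).
Restrictor triples: (m1,t1,i2)→finished(i2,t1) ✓  (m1,t2,i2)→finished(i2,t2) ✓  (m1,t3,i1)→finished(i1,t3) ✓  (m2,t1,i4)→finished(i4,t1) ✓  (m2,t2,i2)→finished(i2,t2) ✓  (m2,t2,i4)→finished(i4,t2) ✓  (m3,t2,i4)→finished(i4,t2) ✓  (m3,t3,i1)→finished(i1,t3) ✓  (m3,t3,i2)→finished(i2,t3) ✓  (m4,t1,i2)→finished(i2,t1) ✓  (m4,t2,i1)→finished(i1,t2) ✓  (m4,t2,i2)→finished(i2,t2) ✓  (m4,t2,i4)→finished(i4,t2) ✓  (m4,t3,i3)→finished(i3,t3) ✓  (m5,t2,i2)→finished(i2,t2) ✓  (m5,t2,i3)→finished(i3,t2) ✓
Every restrictor triple satisfies the scope.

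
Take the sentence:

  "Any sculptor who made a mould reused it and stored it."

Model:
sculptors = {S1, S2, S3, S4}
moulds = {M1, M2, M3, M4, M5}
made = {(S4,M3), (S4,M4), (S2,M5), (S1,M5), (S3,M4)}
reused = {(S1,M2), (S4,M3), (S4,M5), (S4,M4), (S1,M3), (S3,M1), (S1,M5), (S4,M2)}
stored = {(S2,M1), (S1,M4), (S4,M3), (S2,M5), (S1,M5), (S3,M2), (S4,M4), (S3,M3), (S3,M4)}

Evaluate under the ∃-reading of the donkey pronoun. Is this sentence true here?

"it" takes "a mould" as antecedent — a donkey pronoun bound across the clause boundary.
Weak reading: every sculptor s with some made-mould has at least one made-mould m such that reused(s,m) ∧ stored(s,m).
Per sculptor: S1:✓  S2:✗  S3:✗  S4:✓
S2 has no witness among its made-moulds.

False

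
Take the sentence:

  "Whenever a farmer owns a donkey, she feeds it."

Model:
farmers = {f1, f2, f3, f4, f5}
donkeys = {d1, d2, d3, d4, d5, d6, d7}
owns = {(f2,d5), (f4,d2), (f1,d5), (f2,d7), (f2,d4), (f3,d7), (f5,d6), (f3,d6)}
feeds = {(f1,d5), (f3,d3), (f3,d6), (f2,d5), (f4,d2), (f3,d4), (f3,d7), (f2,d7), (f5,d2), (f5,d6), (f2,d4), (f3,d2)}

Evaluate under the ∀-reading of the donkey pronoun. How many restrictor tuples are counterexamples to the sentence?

"it" takes "a donkey" as antecedent — a donkey pronoun bound across the clause boundary.
Strong reading: for every (f,d) with owns(f,d), feeds(f,d).
Restrictor pairs: (f1,d5) ✓  (f2,d4) ✓  (f2,d5) ✓  (f2,d7) ✓  (f3,d6) ✓  (f3,d7) ✓  (f4,d2) ✓  (f5,d6) ✓
Counterexamples (restrictor pairs failing the scope): 0.

0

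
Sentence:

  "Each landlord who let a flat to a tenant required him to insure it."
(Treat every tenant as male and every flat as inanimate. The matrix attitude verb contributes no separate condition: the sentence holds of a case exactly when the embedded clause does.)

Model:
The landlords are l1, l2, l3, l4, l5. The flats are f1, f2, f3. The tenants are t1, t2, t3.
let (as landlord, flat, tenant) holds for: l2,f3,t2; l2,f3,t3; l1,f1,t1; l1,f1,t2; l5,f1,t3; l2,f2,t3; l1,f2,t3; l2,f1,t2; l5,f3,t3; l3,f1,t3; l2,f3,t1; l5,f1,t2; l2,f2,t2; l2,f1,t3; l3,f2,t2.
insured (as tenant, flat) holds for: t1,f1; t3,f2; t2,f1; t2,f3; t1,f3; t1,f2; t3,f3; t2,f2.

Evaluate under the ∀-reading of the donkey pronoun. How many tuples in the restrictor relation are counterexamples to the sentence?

3

"him" takes "a tenant" as antecedent and "it" takes "a flat"; both are donkey pronouns co-varying with the restrictor.
Strong reading: for every (l,f,t) with let(l,f,t), insured(t,f).
Restrictor triples: (l1,f1,t1)→insured(t1,f1) ✓  (l1,f1,t2)→insured(t2,f1) ✓  (l1,f2,t3)→insured(t3,f2) ✓  (l2,f1,t2)→insured(t2,f1) ✓  (l2,f1,t3)→insured(t3,f1) ✗  (l2,f2,t2)→insured(t2,f2) ✓  (l2,f2,t3)→insured(t3,f2) ✓  (l2,f3,t1)→insured(t1,f3) ✓  (l2,f3,t2)→insured(t2,f3) ✓  (l2,f3,t3)→insured(t3,f3) ✓  (l3,f1,t3)→insured(t3,f1) ✗  (l3,f2,t2)→insured(t2,f2) ✓  (l5,f1,t2)→insured(t2,f1) ✓  (l5,f1,t3)→insured(t3,f1) ✗  (l5,f3,t3)→insured(t3,f3) ✓
Counterexamples (restrictor triples failing the scope): 3.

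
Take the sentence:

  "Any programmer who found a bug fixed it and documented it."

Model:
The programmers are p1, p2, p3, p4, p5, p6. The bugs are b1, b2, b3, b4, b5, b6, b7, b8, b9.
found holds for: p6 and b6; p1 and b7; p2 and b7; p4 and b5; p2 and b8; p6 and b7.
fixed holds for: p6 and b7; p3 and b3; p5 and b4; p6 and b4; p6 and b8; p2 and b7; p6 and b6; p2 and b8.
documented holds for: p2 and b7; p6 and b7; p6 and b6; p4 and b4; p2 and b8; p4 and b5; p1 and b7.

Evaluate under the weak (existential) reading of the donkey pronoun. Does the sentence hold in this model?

False

"it" takes "a bug" as antecedent — a donkey pronoun bound across the clause boundary.
Weak reading: every programmer p with some found-bug has at least one found-bug b such that fixed(p,b) ∧ documented(p,b).
Per programmer: p1:✗  p2:✓  p4:✗  p6:✓
p1 has no witness among its found-bugs.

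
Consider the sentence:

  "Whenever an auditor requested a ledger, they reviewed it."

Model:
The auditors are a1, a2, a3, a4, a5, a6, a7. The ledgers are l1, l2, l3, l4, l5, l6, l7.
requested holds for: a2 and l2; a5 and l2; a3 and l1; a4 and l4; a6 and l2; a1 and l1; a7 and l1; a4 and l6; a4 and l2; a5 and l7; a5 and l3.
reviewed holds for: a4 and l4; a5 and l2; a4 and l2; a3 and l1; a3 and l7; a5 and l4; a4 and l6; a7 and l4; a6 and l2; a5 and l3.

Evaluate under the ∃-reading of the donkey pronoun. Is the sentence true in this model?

False

"it" takes "a ledger" as antecedent — a donkey pronoun bound across the clause boundary.
Weak reading: every auditor a with some requested-ledger has at least one requested-ledger l such that reviewed(a,l).
Per auditor: a1:✗  a2:✗  a3:✓  a4:✓  a5:✓  a6:✓  a7:✗
a1 has no witness among its requested-ledgers.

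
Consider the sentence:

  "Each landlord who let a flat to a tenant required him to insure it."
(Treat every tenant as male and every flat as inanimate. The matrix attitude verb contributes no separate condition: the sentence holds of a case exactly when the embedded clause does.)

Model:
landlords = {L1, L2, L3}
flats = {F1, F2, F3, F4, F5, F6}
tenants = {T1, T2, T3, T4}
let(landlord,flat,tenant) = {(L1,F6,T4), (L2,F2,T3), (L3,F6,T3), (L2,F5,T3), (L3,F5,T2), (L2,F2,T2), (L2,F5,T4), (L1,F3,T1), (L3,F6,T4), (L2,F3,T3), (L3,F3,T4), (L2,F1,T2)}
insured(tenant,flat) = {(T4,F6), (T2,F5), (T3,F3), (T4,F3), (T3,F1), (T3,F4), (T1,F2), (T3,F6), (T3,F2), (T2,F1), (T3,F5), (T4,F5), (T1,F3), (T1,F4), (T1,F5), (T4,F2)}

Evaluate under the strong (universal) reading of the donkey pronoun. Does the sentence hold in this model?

False

"him" takes "a tenant" as antecedent and "it" takes "a flat"; both are donkey pronouns co-varying with the restrictor.
Strong reading: for every (l,f,t) with let(l,f,t), insured(t,f).
Restrictor triples: (L1,F3,T1)→insured(T1,F3) ✓  (L1,F6,T4)→insured(T4,F6) ✓  (L2,F1,T2)→insured(T2,F1) ✓  (L2,F2,T2)→insured(T2,F2) ✗  (L2,F2,T3)→insured(T3,F2) ✓  (L2,F3,T3)→insured(T3,F3) ✓  (L2,F5,T3)→insured(T3,F5) ✓  (L2,F5,T4)→insured(T4,F5) ✓  (L3,F3,T4)→insured(T4,F3) ✓  (L3,F5,T2)→insured(T2,F5) ✓  (L3,F6,T3)→insured(T3,F6) ✓  (L3,F6,T4)→insured(T4,F6) ✓
Counterexample: (L2,F2,T2) — insured(T2,F2) does not hold.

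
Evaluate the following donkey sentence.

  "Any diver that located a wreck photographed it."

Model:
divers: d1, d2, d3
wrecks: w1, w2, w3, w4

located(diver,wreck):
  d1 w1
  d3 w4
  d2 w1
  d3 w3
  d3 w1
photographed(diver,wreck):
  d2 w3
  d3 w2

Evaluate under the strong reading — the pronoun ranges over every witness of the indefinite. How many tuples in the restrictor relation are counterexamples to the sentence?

5

"it" takes "a wreck" as antecedent — a donkey pronoun bound across the clause boundary.
Strong reading: for every (d,w) with located(d,w), photographed(d,w).
Restrictor pairs: (d1,w1) ✗  (d2,w1) ✗  (d3,w1) ✗  (d3,w3) ✗  (d3,w4) ✗
Counterexamples (restrictor pairs failing the scope): 5.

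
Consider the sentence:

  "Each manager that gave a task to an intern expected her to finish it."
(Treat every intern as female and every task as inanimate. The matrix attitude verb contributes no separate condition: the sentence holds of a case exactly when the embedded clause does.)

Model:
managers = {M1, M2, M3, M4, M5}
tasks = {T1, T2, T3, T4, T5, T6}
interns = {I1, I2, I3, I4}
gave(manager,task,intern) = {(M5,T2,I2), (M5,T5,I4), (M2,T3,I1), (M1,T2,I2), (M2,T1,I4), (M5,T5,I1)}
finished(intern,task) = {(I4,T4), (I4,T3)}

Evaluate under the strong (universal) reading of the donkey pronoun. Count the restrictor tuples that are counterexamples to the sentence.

"her" takes "an intern" as antecedent and "it" takes "a task"; both are donkey pronouns co-varying with the restrictor.
Strong reading: for every (m,t,i) with gave(m,t,i), finished(i,t).
Restrictor triples: (M1,T2,I2)→finished(I2,T2) ✗  (M2,T1,I4)→finished(I4,T1) ✗  (M2,T3,I1)→finished(I1,T3) ✗  (M5,T2,I2)→finished(I2,T2) ✗  (M5,T5,I1)→finished(I1,T5) ✗  (M5,T5,I4)→finished(I4,T5) ✗
Counterexamples (restrictor triples failing the scope): 6.

6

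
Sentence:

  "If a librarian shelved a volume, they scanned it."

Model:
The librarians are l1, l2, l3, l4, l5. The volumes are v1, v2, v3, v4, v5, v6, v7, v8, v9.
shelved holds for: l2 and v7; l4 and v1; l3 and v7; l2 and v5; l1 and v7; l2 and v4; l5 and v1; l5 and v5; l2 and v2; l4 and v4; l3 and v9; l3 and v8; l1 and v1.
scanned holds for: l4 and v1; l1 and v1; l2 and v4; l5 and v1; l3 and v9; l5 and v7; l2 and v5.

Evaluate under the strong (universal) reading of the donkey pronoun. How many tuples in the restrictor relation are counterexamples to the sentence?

"it" takes "a volume" as antecedent — a donkey pronoun bound across the clause boundary.
Strong reading: for every (l,v) with shelved(l,v), scanned(l,v).
Restrictor pairs: (l1,v1) ✓  (l1,v7) ✗  (l2,v2) ✗  (l2,v4) ✓  (l2,v5) ✓  (l2,v7) ✗  (l3,v7) ✗  (l3,v8) ✗  (l3,v9) ✓  (l4,v1) ✓  (l4,v4) ✗  (l5,v1) ✓  (l5,v5) ✗
Counterexamples (restrictor pairs failing the scope): 7.

7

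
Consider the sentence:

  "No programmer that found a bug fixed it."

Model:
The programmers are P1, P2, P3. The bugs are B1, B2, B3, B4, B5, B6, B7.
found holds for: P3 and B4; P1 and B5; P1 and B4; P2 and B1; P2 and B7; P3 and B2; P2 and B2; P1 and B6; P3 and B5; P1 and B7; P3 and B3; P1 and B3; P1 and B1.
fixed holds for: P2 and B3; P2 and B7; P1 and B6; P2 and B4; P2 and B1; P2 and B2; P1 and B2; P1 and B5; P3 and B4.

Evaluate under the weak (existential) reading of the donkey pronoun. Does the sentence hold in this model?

False

"it" takes "a bug" as antecedent — a donkey pronoun bound across the clause boundary.
Truth condition: for no (p,b) with found(p,b) does fixed(p,b) hold.
Restrictor pairs — does the scope hold? (P1,B1):fails  (P1,B3):fails  (P1,B4):fails  (P1,B5):holds  (P1,B6):holds  (P1,B7):fails  (P2,B1):holds  (P2,B2):holds  (P2,B7):holds  (P3,B2):fails  (P3,B3):fails  (P3,B4):holds  (P3,B5):fails
Scope holds for 6 pair(s), so the sentence is false.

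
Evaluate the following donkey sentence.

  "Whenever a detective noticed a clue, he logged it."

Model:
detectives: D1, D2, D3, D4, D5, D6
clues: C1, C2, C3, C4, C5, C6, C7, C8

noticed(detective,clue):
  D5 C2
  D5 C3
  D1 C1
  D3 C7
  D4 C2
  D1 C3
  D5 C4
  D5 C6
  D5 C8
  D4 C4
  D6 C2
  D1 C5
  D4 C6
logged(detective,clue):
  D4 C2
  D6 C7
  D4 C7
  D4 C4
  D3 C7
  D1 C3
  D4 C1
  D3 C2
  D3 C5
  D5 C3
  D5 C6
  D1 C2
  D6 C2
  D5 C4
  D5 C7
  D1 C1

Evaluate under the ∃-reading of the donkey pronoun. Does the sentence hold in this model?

"it" takes "a clue" as antecedent — a donkey pronoun bound across the clause boundary.
Weak reading: every detective d with some noticed-clue has at least one noticed-clue c such that logged(d,c).
Per detective: D1:✓  D3:✓  D4:✓  D5:✓  D6:✓
Every detective in the restrictor has a witness.

True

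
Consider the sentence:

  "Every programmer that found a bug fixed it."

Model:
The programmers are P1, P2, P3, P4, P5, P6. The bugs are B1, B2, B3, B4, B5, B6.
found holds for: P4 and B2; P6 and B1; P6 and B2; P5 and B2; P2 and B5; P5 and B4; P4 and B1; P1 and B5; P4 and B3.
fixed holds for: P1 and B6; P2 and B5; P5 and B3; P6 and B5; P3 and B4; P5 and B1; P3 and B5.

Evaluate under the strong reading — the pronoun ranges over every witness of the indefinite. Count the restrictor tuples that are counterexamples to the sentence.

8

"it" takes "a bug" as antecedent — a donkey pronoun bound across the clause boundary.
Strong reading: for every (p,b) with found(p,b), fixed(p,b).
Restrictor pairs: (P1,B5) ✗  (P2,B5) ✓  (P4,B1) ✗  (P4,B2) ✗  (P4,B3) ✗  (P5,B2) ✗  (P5,B4) ✗  (P6,B1) ✗  (P6,B2) ✗
Counterexamples (restrictor pairs failing the scope): 8.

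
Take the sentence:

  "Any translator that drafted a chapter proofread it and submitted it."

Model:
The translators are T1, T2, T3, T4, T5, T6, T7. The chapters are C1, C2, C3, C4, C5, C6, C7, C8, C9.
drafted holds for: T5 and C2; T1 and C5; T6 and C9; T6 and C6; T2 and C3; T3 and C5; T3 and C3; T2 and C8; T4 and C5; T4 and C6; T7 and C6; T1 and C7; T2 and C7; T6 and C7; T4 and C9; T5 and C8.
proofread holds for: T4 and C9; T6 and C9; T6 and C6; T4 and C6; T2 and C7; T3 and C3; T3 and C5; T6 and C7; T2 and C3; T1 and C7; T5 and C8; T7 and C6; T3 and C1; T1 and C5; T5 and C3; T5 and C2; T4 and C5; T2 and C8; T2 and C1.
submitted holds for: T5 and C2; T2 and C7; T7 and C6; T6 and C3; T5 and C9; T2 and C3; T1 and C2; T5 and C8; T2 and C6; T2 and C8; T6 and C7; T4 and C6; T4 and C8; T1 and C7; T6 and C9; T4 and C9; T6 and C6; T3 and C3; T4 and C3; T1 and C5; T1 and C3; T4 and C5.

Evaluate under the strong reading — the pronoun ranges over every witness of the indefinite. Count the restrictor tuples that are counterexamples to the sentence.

"it" takes "a chapter" as antecedent — a donkey pronoun bound across the clause boundary.
Strong reading: for every (t,c) with drafted(t,c), proofread(t,c) ∧ submitted(t,c).
Restrictor pairs: (T1,C5) ✓  (T1,C7) ✓  (T2,C3) ✓  (T2,C7) ✓  (T2,C8) ✓  (T3,C3) ✓  (T3,C5) ✗  (T4,C5) ✓  (T4,C6) ✓  (T4,C9) ✓  (T5,C2) ✓  (T5,C8) ✓  (T6,C6) ✓  (T6,C7) ✓  (T6,C9) ✓  (T7,C6) ✓
Counterexamples (restrictor pairs failing the scope): 1.

1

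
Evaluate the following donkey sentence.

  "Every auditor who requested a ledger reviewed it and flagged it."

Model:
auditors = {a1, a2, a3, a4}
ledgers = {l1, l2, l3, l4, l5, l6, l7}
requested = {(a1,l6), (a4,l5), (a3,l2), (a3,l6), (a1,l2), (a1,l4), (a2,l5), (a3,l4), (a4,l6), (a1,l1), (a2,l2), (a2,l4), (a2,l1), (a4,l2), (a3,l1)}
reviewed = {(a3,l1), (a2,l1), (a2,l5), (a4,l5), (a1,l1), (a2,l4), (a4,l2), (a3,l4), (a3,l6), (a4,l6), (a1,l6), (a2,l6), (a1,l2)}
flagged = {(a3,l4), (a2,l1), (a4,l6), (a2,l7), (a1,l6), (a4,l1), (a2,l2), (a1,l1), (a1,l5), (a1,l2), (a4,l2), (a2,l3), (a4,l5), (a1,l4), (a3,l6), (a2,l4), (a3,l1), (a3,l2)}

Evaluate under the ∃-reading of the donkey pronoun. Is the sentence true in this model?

"it" takes "a ledger" as antecedent — a donkey pronoun bound across the clause boundary.
Weak reading: every auditor a with some requested-ledger has at least one requested-ledger l such that reviewed(a,l) ∧ flagged(a,l).
Per auditor: a1:✓  a2:✓  a3:✓  a4:✓
Every auditor in the restrictor has a witness.

True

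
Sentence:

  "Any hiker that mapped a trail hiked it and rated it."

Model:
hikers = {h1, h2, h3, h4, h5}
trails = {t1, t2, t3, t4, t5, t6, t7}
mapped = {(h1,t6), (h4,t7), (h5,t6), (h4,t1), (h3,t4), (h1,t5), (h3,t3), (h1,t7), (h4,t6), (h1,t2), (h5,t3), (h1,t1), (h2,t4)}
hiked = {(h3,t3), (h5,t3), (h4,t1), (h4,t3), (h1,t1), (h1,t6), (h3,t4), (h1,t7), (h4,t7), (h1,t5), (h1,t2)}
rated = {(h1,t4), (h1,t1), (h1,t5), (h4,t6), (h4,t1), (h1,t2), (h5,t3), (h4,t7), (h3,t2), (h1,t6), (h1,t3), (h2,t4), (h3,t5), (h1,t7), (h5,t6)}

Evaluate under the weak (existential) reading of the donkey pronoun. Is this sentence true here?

False

"it" takes "a trail" as antecedent — a donkey pronoun bound across the clause boundary.
Weak reading: every hiker h with some mapped-trail has at least one mapped-trail t such that hiked(h,t) ∧ rated(h,t).
Per hiker: h1:✓  h2:✗  h3:✗  h4:✓  h5:✓
h2 has no witness among its mapped-trails.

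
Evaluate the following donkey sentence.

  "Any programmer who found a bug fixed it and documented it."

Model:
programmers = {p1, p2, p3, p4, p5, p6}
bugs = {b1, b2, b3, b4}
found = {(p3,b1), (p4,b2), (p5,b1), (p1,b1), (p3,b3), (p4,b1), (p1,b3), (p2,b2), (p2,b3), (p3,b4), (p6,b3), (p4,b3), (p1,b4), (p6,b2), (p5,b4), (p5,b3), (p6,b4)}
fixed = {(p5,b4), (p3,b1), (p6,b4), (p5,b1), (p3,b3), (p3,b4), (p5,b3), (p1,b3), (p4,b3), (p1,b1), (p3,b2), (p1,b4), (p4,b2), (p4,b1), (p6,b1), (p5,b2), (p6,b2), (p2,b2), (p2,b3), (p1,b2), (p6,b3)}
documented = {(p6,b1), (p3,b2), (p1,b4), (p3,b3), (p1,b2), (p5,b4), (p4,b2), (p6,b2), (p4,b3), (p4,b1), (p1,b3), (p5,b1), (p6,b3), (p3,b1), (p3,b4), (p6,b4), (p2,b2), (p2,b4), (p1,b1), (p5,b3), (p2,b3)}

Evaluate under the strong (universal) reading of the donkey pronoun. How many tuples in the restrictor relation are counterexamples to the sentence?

0

"it" takes "a bug" as antecedent — a donkey pronoun bound across the clause boundary.
Strong reading: for every (p,b) with found(p,b), fixed(p,b) ∧ documented(p,b).
Restrictor pairs: (p1,b1) ✓  (p1,b3) ✓  (p1,b4) ✓  (p2,b2) ✓  (p2,b3) ✓  (p3,b1) ✓  (p3,b3) ✓  (p3,b4) ✓  (p4,b1) ✓  (p4,b2) ✓  (p4,b3) ✓  (p5,b1) ✓  (p5,b3) ✓  (p5,b4) ✓  (p6,b2) ✓  (p6,b3) ✓  (p6,b4) ✓
Counterexamples (restrictor pairs failing the scope): 0.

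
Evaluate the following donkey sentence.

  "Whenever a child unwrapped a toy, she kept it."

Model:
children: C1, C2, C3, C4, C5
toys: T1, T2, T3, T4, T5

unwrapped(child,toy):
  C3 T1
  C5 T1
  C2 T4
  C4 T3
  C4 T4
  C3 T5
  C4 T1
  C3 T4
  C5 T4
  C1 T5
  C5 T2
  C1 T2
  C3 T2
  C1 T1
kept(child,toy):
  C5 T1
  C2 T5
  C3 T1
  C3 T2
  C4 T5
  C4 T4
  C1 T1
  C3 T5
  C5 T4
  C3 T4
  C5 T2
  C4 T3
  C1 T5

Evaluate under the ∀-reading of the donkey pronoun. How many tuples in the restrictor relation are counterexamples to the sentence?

3

"it" takes "a toy" as antecedent — a donkey pronoun bound across the clause boundary.
Strong reading: for every (c,t) with unwrapped(c,t), kept(c,t).
Restrictor pairs: (C1,T1) ✓  (C1,T2) ✗  (C1,T5) ✓  (C2,T4) ✗  (C3,T1) ✓  (C3,T2) ✓  (C3,T4) ✓  (C3,T5) ✓  (C4,T1) ✗  (C4,T3) ✓  (C4,T4) ✓  (C5,T1) ✓  (C5,T2) ✓  (C5,T4) ✓
Counterexamples (restrictor pairs failing the scope): 3.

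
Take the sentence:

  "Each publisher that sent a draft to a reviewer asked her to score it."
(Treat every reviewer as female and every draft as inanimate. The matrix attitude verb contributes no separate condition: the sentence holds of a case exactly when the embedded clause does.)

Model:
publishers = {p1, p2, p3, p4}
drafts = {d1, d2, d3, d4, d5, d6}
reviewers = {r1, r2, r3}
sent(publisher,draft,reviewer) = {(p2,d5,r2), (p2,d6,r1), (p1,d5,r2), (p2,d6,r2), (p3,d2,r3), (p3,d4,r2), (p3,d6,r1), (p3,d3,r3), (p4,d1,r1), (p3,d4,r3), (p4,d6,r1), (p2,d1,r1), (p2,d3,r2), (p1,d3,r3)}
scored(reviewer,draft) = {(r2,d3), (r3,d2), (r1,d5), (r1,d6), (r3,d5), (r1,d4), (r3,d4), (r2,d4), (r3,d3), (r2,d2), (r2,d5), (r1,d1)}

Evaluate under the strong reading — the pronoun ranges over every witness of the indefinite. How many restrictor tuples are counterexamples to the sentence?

"her" takes "a reviewer" as antecedent and "it" takes "a draft"; both are donkey pronouns co-varying with the restrictor.
Strong reading: for every (p,d,r) with sent(p,d,r), scored(r,d).
Restrictor triples: (p1,d3,r3)→scored(r3,d3) ✓  (p1,d5,r2)→scored(r2,d5) ✓  (p2,d1,r1)→scored(r1,d1) ✓  (p2,d3,r2)→scored(r2,d3) ✓  (p2,d5,r2)→scored(r2,d5) ✓  (p2,d6,r1)→scored(r1,d6) ✓  (p2,d6,r2)→scored(r2,d6) ✗  (p3,d2,r3)→scored(r3,d2) ✓  (p3,d3,r3)→scored(r3,d3) ✓  (p3,d4,r2)→scored(r2,d4) ✓  (p3,d4,r3)→scored(r3,d4) ✓  (p3,d6,r1)→scored(r1,d6) ✓  (p4,d1,r1)→scored(r1,d1) ✓  (p4,d6,r1)→scored(r1,d6) ✓
Counterexamples (restrictor triples failing the scope): 1.

1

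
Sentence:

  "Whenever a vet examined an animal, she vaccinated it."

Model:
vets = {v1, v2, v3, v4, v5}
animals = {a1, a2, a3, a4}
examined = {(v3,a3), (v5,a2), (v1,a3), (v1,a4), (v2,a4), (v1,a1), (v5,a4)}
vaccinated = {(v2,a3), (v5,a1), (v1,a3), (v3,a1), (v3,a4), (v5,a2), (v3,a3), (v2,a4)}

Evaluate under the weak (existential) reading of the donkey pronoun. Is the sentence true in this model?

"it" takes "an animal" as antecedent — a donkey pronoun bound across the clause boundary.
Weak reading: every vet v with some examined-animal has at least one examined-animal a such that vaccinated(v,a).
Per vet: v1:✓  v2:✓  v3:✓  v5:✓
Every vet in the restrictor has a witness.

True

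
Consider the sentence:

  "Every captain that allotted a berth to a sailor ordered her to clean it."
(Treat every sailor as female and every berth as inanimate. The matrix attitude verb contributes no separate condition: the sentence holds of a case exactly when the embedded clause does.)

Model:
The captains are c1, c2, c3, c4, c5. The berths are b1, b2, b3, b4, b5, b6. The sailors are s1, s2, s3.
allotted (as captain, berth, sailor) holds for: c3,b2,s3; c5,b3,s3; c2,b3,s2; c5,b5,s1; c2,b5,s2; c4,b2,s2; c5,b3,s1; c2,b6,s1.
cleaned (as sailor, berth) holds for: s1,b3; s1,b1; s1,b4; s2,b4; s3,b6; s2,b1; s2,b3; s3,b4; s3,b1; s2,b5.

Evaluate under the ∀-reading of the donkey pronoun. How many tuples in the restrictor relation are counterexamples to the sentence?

"her" takes "a sailor" as antecedent and "it" takes "a berth"; both are donkey pronouns co-varying with the restrictor.
Strong reading: for every (c,b,s) with allotted(c,b,s), cleaned(s,b).
Restrictor triples: (c2,b3,s2)→cleaned(s2,b3) ✓  (c2,b5,s2)→cleaned(s2,b5) ✓  (c2,b6,s1)→cleaned(s1,b6) ✗  (c3,b2,s3)→cleaned(s3,b2) ✗  (c4,b2,s2)→cleaned(s2,b2) ✗  (c5,b3,s1)→cleaned(s1,b3) ✓  (c5,b3,s3)→cleaned(s3,b3) ✗  (c5,b5,s1)→cleaned(s1,b5) ✗
Counterexamples (restrictor triples failing the scope): 5.

5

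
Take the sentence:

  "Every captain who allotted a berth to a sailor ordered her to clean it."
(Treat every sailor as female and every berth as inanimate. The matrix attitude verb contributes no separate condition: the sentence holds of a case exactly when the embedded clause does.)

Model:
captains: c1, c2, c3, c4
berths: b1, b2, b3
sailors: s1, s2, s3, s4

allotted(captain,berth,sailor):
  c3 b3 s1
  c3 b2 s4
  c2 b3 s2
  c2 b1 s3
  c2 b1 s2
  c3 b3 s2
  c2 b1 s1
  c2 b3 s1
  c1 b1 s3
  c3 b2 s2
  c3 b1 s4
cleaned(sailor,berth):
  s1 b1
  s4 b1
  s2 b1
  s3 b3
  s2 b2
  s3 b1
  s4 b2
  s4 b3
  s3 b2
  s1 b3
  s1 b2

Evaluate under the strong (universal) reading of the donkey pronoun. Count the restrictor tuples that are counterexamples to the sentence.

2

"her" takes "a sailor" as antecedent and "it" takes "a berth"; both are donkey pronouns co-varying with the restrictor.
Strong reading: for every (c,b,s) with allotted(c,b,s), cleaned(s,b).
Restrictor triples: (c1,b1,s3)→cleaned(s3,b1) ✓  (c2,b1,s1)→cleaned(s1,b1) ✓  (c2,b1,s2)→cleaned(s2,b1) ✓  (c2,b1,s3)→cleaned(s3,b1) ✓  (c2,b3,s1)→cleaned(s1,b3) ✓  (c2,b3,s2)→cleaned(s2,b3) ✗  (c3,b1,s4)→cleaned(s4,b1) ✓  (c3,b2,s2)→cleaned(s2,b2) ✓  (c3,b2,s4)→cleaned(s4,b2) ✓  (c3,b3,s1)→cleaned(s1,b3) ✓  (c3,b3,s2)→cleaned(s2,b3) ✗
Counterexamples (restrictor triples failing the scope): 2.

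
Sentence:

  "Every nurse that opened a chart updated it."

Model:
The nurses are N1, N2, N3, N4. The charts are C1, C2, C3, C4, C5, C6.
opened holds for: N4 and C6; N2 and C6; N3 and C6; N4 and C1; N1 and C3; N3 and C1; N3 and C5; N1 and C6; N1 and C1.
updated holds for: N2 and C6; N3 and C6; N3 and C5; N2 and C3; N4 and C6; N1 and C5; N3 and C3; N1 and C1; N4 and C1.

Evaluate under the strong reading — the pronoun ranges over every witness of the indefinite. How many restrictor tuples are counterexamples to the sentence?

3

"it" takes "a chart" as antecedent — a donkey pronoun bound across the clause boundary.
Strong reading: for every (n,c) with opened(n,c), updated(n,c).
Restrictor pairs: (N1,C1) ✓  (N1,C3) ✗  (N1,C6) ✗  (N2,C6) ✓  (N3,C1) ✗  (N3,C5) ✓  (N3,C6) ✓  (N4,C1) ✓  (N4,C6) ✓
Counterexamples (restrictor pairs failing the scope): 3.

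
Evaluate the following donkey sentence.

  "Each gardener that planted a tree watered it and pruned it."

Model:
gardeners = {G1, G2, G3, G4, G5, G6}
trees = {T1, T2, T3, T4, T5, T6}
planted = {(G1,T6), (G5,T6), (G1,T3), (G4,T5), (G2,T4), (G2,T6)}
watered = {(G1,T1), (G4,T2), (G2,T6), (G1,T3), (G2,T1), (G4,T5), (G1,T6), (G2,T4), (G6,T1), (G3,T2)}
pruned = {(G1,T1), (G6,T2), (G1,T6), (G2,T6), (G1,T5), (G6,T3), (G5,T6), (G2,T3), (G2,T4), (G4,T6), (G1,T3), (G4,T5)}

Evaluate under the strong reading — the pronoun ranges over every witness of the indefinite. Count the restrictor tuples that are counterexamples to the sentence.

"it" takes "a tree" as antecedent — a donkey pronoun bound across the clause boundary.
Strong reading: for every (g,t) with planted(g,t), watered(g,t) ∧ pruned(g,t).
Restrictor pairs: (G1,T3) ✓  (G1,T6) ✓  (G2,T4) ✓  (G2,T6) ✓  (G4,T5) ✓  (G5,T6) ✗
Counterexamples (restrictor pairs failing the scope): 1.

1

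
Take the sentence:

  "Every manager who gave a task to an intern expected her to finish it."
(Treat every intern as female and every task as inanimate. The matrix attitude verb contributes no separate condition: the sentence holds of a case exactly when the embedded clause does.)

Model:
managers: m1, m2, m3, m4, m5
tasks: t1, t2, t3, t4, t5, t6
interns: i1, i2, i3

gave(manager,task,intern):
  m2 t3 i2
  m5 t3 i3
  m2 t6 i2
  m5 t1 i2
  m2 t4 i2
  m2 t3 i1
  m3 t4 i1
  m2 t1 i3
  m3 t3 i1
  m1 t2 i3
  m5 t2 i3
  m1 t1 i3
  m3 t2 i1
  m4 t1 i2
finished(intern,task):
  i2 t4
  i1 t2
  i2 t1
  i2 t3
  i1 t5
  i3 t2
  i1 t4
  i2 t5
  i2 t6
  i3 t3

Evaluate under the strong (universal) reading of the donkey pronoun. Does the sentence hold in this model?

False

"her" takes "an intern" as antecedent and "it" takes "a task"; both are donkey pronouns co-varying with the restrictor.
Strong reading: for every (m,t,i) with gave(m,t,i), finished(i,t).
Restrictor triples: (m1,t1,i3)→finished(i3,t1) ✗  (m1,t2,i3)→finished(i3,t2) ✓  (m2,t1,i3)→finished(i3,t1) ✗  (m2,t3,i1)→finished(i1,t3) ✗  (m2,t3,i2)→finished(i2,t3) ✓  (m2,t4,i2)→finished(i2,t4) ✓  (m2,t6,i2)→finished(i2,t6) ✓  (m3,t2,i1)→finished(i1,t2) ✓  (m3,t3,i1)→finished(i1,t3) ✗  (m3,t4,i1)→finished(i1,t4) ✓  (m4,t1,i2)→finished(i2,t1) ✓  (m5,t1,i2)→finished(i2,t1) ✓  (m5,t2,i3)→finished(i3,t2) ✓  (m5,t3,i3)→finished(i3,t3) ✓
Counterexample: (m1,t1,i3) — finished(i3,t1) does not hold.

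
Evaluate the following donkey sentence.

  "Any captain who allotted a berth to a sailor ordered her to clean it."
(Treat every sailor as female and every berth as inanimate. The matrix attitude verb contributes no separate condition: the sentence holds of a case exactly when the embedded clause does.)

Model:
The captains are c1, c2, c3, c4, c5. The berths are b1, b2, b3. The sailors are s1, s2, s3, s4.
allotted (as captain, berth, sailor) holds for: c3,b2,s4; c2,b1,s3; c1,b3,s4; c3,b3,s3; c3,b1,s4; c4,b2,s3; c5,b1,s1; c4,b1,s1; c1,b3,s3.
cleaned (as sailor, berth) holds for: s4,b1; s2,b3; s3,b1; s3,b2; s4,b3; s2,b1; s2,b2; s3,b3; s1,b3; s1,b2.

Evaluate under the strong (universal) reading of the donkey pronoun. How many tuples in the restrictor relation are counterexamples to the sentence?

"her" takes "a sailor" as antecedent and "it" takes "a berth"; both are donkey pronouns co-varying with the restrictor.
Strong reading: for every (c,b,s) with allotted(c,b,s), cleaned(s,b).
Restrictor triples: (c1,b3,s3)→cleaned(s3,b3) ✓  (c1,b3,s4)→cleaned(s4,b3) ✓  (c2,b1,s3)→cleaned(s3,b1) ✓  (c3,b1,s4)→cleaned(s4,b1) ✓  (c3,b2,s4)→cleaned(s4,b2) ✗  (c3,b3,s3)→cleaned(s3,b3) ✓  (c4,b1,s1)→cleaned(s1,b1) ✗  (c4,b2,s3)→cleaned(s3,b2) ✓  (c5,b1,s1)→cleaned(s1,b1) ✗
Counterexamples (restrictor triples failing the scope): 3.

3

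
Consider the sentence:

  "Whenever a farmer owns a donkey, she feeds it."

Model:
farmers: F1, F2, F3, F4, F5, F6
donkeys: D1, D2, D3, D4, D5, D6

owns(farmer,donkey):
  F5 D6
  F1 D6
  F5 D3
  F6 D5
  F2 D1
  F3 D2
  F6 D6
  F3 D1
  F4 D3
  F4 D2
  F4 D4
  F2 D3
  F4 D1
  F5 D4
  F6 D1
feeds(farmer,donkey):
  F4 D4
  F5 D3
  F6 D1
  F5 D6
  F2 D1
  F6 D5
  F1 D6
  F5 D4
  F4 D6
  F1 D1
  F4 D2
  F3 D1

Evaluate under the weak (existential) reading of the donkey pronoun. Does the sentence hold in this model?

"it" takes "a donkey" as antecedent — a donkey pronoun bound across the clause boundary.
Weak reading: every farmer f with some owns-donkey has at least one owns-donkey d such that feeds(f,d).
Per farmer: F1:✓  F2:✓  F3:✓  F4:✓  F5:✓  F6:✓
Every farmer in the restrictor has a witness.

True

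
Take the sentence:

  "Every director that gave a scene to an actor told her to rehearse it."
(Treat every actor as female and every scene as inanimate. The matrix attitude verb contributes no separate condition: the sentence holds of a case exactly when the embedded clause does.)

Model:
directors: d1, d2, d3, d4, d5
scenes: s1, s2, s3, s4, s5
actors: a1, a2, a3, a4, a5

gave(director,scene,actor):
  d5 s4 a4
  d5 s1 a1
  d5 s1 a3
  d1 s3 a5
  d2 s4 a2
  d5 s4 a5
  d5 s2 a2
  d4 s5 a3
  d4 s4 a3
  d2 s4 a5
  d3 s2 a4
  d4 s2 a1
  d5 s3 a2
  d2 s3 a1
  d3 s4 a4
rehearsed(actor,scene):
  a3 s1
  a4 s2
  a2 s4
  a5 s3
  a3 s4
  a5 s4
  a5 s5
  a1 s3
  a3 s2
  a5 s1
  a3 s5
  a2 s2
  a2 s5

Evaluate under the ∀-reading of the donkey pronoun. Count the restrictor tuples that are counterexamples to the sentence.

"her" takes "an actor" as antecedent and "it" takes "a scene"; both are donkey pronouns co-varying with the restrictor.
Strong reading: for every (d,s,a) with gave(d,s,a), rehearsed(a,s).
Restrictor triples: (d1,s3,a5)→rehearsed(a5,s3) ✓  (d2,s3,a1)→rehearsed(a1,s3) ✓  (d2,s4,a2)→rehearsed(a2,s4) ✓  (d2,s4,a5)→rehearsed(a5,s4) ✓  (d3,s2,a4)→rehearsed(a4,s2) ✓  (d3,s4,a4)→rehearsed(a4,s4) ✗  (d4,s2,a1)→rehearsed(a1,s2) ✗  (d4,s4,a3)→rehearsed(a3,s4) ✓  (d4,s5,a3)→rehearsed(a3,s5) ✓  (d5,s1,a1)→rehearsed(a1,s1) ✗  (d5,s1,a3)→rehearsed(a3,s1) ✓  (d5,s2,a2)→rehearsed(a2,s2) ✓  (d5,s3,a2)→rehearsed(a2,s3) ✗  (d5,s4,a4)→rehearsed(a4,s4) ✗  (d5,s4,a5)→rehearsed(a5,s4) ✓
Counterexamples (restrictor triples failing the scope): 5.

5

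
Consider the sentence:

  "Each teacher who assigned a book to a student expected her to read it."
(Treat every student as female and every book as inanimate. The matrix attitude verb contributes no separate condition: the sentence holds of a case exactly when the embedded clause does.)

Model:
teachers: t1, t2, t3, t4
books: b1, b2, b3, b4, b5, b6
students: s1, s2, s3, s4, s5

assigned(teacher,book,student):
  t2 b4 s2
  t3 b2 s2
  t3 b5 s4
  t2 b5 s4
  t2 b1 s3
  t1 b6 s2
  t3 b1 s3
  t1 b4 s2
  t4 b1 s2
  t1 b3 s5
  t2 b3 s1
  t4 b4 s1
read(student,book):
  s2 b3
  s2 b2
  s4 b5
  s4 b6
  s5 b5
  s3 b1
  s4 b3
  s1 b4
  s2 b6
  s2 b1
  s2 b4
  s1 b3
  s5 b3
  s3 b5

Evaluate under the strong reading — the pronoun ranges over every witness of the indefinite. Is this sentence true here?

"her" takes "a student" as antecedent and "it" takes "a book"; both are donkey pronouns co-varying with the restrictor.
Strong reading: for every (t,b,s) with assigned(t,b,s), read(s,b).
Restrictor triples: (t1,b3,s5)→read(s5,b3) ✓  (t1,b4,s2)→read(s2,b4) ✓  (t1,b6,s2)→read(s2,b6) ✓  (t2,b1,s3)→read(s3,b1) ✓  (t2,b3,s1)→read(s1,b3) ✓  (t2,b4,s2)→read(s2,b4) ✓  (t2,b5,s4)→read(s4,b5) ✓  (t3,b1,s3)→read(s3,b1) ✓  (t3,b2,s2)→read(s2,b2) ✓  (t3,b5,s4)→read(s4,b5) ✓  (t4,b1,s2)→read(s2,b1) ✓  (t4,b4,s1)→read(s1,b4) ✓
Every restrictor triple satisfies the scope.

True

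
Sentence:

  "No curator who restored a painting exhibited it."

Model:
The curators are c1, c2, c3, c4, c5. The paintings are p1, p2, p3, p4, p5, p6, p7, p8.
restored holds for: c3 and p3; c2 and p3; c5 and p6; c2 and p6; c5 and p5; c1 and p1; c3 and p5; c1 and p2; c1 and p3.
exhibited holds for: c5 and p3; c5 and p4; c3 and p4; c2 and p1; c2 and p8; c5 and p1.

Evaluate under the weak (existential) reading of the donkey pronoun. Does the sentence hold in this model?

True

"it" takes "a painting" as antecedent — a donkey pronoun bound across the clause boundary.
Truth condition: for no (c,p) with restored(c,p) does exhibited(c,p) hold.
Restrictor pairs — does the scope hold? (c1,p1):fails  (c1,p2):fails  (c1,p3):fails  (c2,p3):fails  (c2,p6):fails  (c3,p3):fails  (c3,p5):fails  (c5,p5):fails  (c5,p6):fails
Scope holds for no restrictor pair, so the sentence is true.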